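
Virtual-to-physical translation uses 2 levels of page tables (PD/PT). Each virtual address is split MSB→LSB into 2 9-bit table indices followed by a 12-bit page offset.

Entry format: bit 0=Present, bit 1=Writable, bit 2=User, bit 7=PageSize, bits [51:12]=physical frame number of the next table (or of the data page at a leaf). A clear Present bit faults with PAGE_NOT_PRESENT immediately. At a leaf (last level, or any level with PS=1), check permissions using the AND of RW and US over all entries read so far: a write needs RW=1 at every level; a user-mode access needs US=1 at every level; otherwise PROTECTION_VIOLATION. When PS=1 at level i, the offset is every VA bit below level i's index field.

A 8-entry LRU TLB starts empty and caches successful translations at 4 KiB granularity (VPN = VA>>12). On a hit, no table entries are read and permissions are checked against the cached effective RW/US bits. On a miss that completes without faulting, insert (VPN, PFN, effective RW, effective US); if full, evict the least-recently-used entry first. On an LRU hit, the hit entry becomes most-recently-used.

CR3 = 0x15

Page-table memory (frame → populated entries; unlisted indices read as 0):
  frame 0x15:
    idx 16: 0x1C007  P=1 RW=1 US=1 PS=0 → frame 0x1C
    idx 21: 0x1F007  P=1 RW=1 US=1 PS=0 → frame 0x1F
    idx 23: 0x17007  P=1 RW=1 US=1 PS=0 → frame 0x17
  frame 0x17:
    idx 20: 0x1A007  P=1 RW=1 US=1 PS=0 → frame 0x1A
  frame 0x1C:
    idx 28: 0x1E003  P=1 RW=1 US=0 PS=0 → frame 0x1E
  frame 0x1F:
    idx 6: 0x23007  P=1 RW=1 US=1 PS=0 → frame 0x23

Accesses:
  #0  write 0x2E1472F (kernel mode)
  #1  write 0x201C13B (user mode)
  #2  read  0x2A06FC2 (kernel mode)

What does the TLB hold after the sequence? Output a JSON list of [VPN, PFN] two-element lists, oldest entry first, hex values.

Trace:
#0 VA=0x2E1472F (w,kernel):
  L0 @0x15[23] → 0x17007  P=1,RW=1,US=1,PS=0
  L1 @0x17[20] → 0x1A007  P=1,RW=1,US=1,PS=0
  → PA=0x1A72F  (2 entries read)
#1 VA=0x201C13B (w,user):
  L0 @0x15[16] → 0x1C007  P=1,RW=1,US=1,PS=0
  L1 @0x1C[28] → 0x1E003  P=1,RW=1,US=0,PS=0
  ⇒ fault: PROTECTION_VIOLATION  — 2 lookups
#2 VA=0x2A06FC2 (r,kernel):
  L0 @0x15[21] → 0x1F007  P=1,RW=1,US=1,PS=0
  L1 @0x1F[6] → 0x23007  P=1,RW=1,US=1,PS=0
  → PA=0x23FC2  (2 entries read)

TLB: [["0x2E14", "0x1A"], ["0x2A06", "0x23"]]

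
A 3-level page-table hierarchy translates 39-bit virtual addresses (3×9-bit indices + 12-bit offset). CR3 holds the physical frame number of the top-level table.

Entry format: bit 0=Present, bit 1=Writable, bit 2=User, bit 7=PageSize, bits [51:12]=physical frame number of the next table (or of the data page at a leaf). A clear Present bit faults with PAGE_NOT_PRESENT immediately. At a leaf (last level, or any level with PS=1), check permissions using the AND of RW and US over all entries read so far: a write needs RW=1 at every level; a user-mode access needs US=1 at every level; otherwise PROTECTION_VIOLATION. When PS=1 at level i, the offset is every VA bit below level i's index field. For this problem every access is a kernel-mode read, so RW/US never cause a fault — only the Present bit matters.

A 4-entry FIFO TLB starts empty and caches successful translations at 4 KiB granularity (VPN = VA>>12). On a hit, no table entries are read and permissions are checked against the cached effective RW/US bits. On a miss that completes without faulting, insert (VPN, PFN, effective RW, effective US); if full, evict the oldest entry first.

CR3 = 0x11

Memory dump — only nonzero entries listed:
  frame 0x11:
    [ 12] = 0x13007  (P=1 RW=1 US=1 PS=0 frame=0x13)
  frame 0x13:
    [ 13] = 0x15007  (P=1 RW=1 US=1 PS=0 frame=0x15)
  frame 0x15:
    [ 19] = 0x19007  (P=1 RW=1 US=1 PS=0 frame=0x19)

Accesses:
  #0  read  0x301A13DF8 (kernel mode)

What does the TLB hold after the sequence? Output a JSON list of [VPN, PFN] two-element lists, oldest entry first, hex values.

Trace:
#0 VA=0x301A13DF8 (r,kernel):
  lvl0: tbl 0x11, slot 12 ⇒ 0x13007 (P1/RW1/US1/PS0)
  lvl1: tbl 0x13, slot 13 ⇒ 0x15007 (P1/RW1/US1/PS0)
  lvl2: tbl 0x15, slot 19 ⇒ 0x19007 (P1/RW1/US1/PS0)
  → PA=0x19DF8  (3 entries read)

TLB: [["0x301A13", "0x19"]]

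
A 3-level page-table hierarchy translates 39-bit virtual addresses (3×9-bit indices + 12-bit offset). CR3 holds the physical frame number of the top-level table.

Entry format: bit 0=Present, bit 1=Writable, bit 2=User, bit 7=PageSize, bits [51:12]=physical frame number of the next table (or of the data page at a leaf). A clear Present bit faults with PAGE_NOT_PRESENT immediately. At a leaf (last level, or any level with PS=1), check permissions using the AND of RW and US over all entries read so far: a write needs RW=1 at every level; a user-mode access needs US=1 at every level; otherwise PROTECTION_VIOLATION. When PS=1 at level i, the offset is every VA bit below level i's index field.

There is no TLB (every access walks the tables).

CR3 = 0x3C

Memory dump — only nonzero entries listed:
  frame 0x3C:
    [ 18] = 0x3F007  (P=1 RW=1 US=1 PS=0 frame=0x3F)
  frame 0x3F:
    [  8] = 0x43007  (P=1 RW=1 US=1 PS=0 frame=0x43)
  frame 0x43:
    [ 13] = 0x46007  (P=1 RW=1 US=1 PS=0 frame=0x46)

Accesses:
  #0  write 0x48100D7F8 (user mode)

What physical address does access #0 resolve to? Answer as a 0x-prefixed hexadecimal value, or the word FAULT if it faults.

Walk each access:
#0 VA=0x48100D7F8 (w,user):
  lvl0: tbl 0x3C, slot 18 ⇒ 0x3F007 (P1/RW1/US1/PS0)
  lvl1: tbl 0x3F, slot 8 ⇒ 0x43007 (P1/RW1/US1/PS0)
  lvl2: tbl 0x43, slot 13 ⇒ 0x46007 (P1/RW1/US1/PS0)
  ⇒ phys 0x467F8  [3 reads]

Access #0 PA: 0x467F8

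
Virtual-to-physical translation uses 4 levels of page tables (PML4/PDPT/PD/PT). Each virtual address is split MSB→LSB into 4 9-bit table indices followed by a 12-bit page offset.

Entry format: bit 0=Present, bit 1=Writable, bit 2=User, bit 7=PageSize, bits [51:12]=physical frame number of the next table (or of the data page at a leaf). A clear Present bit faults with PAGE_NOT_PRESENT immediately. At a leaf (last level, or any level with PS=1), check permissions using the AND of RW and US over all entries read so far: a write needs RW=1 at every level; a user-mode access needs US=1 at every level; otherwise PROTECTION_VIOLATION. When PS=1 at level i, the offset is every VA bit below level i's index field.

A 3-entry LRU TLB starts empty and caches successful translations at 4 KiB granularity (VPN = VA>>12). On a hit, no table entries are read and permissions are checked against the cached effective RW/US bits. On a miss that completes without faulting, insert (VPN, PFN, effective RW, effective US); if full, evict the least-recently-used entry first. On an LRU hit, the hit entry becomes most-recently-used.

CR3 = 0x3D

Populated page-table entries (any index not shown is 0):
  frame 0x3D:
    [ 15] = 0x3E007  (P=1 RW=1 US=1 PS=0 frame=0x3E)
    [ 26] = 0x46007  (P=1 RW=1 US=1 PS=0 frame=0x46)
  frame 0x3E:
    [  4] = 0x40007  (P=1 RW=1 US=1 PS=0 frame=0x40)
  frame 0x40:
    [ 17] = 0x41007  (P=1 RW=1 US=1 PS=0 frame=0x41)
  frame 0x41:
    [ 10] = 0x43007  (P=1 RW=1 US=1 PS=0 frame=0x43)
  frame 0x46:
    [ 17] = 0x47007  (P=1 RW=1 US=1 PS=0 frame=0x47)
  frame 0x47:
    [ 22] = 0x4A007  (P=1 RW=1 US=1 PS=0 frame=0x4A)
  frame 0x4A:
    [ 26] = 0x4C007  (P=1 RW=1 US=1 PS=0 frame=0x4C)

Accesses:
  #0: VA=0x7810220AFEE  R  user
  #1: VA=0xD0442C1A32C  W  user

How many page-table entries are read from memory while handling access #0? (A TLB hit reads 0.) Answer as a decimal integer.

Walk each access:
#0 VA=0x7810220AFEE (r,user):
  L0: frame=0x3D idx=15 entry=0x3E007 [P=1 RW=1 US=1 PS=0]
  L1: frame=0x3E idx=4 entry=0x40007 [P=1 RW=1 US=1 PS=0]
  L2: frame=0x40 idx=17 entry=0x41007 [P=1 RW=1 US=1 PS=0]
  L3: frame=0x41 idx=10 entry=0x43007 [P=1 RW=1 US=1 PS=0]
  ✓ 0x43FEE  — 4 lookups
#1 VA=0xD0442C1A32C (w,user):
  L0: frame=0x3D idx=26 entry=0x46007 [P=1 RW=1 US=1 PS=0]
  L1: frame=0x46 idx=17 entry=0x47007 [P=1 RW=1 US=1 PS=0]
  L2: frame=0x47 idx=22 entry=0x4A007 [P=1 RW=1 US=1 PS=0]
  L3: frame=0x4A idx=26 entry=0x4C007 [P=1 RW=1 US=1 PS=0]
  ✓ 0x4C32C  — 4 lookups

Entries read for #0: 4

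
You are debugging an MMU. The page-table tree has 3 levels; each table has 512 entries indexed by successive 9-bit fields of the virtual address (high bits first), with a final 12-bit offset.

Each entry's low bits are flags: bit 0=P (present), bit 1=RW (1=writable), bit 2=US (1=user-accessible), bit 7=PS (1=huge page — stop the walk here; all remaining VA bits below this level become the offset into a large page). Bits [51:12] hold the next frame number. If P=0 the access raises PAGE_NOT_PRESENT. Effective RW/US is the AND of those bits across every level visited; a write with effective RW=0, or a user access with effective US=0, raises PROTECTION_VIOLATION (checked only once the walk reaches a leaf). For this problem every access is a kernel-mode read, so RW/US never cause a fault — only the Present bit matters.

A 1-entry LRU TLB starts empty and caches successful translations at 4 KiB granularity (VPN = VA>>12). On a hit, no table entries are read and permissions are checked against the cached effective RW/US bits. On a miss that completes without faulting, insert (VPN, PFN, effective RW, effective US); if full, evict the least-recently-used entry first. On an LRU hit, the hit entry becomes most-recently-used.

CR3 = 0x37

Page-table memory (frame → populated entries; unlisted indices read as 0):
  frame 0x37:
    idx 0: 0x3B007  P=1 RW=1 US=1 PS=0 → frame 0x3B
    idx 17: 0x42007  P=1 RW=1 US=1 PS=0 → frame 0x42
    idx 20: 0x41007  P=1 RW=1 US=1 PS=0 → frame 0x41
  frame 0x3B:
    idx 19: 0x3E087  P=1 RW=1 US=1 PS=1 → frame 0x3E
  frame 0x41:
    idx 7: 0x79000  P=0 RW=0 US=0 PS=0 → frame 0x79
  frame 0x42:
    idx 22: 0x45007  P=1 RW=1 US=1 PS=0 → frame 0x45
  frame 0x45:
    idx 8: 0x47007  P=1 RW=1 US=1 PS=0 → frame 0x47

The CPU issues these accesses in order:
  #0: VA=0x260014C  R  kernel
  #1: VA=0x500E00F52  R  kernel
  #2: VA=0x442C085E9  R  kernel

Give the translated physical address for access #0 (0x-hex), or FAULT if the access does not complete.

Trace:
#0 VA=0x260014C (r,kernel):
  L0 @0x37[0] → 0x3B007  P=1,RW=1,US=1,PS=0
  L1 @0x3B[19] → 0x3E087  P=1,RW=1,US=1,PS=1
  → PA=0x3E14C (huge @L1)  (2 entries read)
#1 VA=0x500E00F52 (r,kernel):
  L0 @0x37[20] → 0x41007  P=1,RW=1,US=1,PS=0
  L1 @0x41[7] → 0x79000  P=0,RW=0,US=0,PS=0
  ⇒ fault: PAGE_NOT_PRESENT  — 2 lookups
#2 VA=0x442C085E9 (r,kernel):
  L0 @0x37[17] → 0x42007  P=1,RW=1,US=1,PS=0
  L1 @0x42[22] → 0x45007  P=1,RW=1,US=1,PS=0
  L2 @0x45[8] → 0x47007  P=1,RW=1,US=1,PS=0
  → PA=0x475E9  (3 entries read)

Access #0 PA: 0x3E14C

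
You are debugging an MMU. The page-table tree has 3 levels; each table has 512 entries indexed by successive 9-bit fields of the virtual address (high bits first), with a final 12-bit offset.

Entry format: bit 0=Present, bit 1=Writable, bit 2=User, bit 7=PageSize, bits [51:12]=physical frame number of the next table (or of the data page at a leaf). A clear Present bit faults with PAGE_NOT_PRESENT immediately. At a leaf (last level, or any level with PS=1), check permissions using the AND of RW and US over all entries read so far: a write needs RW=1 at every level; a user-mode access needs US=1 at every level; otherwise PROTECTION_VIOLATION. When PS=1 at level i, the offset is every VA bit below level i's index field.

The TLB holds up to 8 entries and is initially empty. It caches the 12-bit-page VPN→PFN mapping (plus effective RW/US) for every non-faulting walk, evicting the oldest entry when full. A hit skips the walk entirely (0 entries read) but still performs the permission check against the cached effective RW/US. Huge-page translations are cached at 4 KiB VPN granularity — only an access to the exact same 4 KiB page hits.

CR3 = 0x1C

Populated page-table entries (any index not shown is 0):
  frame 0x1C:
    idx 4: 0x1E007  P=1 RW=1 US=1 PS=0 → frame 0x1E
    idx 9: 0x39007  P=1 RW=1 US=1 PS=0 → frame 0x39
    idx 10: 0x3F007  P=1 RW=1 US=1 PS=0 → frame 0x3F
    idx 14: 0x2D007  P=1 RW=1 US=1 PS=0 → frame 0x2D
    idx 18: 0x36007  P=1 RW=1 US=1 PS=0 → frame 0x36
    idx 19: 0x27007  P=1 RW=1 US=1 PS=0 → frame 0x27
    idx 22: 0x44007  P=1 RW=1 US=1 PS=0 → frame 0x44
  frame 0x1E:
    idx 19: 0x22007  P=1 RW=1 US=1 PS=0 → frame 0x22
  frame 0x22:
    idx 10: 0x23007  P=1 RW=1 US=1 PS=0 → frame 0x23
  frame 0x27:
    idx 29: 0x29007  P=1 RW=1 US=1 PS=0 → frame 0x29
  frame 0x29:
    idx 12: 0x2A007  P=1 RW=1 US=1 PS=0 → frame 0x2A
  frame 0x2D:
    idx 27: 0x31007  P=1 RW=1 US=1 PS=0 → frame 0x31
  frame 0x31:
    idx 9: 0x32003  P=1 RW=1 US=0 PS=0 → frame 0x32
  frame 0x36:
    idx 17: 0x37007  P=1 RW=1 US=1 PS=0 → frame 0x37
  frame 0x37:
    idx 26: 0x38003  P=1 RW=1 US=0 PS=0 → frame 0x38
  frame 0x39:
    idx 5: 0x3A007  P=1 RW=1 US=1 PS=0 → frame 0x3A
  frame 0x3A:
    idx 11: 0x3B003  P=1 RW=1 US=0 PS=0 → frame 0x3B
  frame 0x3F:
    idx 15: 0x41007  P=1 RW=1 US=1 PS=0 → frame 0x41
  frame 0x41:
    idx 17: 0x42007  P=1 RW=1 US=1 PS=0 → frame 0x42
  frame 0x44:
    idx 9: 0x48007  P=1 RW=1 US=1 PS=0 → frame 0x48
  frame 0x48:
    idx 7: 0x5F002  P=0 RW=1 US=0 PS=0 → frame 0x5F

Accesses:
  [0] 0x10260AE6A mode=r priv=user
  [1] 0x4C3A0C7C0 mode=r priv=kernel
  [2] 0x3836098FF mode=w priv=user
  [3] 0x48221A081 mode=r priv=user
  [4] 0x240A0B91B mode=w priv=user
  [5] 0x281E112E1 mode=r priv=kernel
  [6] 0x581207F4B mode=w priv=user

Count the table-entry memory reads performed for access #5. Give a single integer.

Walk each access:
#0 VA=0x10260AE6A (r,user):
  L0 @0x1C[4] → 0x1E007  P=1,RW=1,US=1,PS=0
  L1 @0x1E[19] → 0x22007  P=1,RW=1,US=1,PS=0
  L2 @0x22[10] → 0x23007  P=1,RW=1,US=1,PS=0
  ✓ 0x23E6A  — 3 lookups
#1 VA=0x4C3A0C7C0 (r,kernel):
  L0 @0x1C[19] → 0x27007  P=1,RW=1,US=1,PS=0
  L1 @0x27[29] → 0x29007  P=1,RW=1,US=1,PS=0
  L2 @0x29[12] → 0x2A007  P=1,RW=1,US=1,PS=0
  ✓ 0x2A7C0  — 3 lookups
#2 VA=0x3836098FF (w,user):
  L0 @0x1C[14] → 0x2D007  P=1,RW=1,US=1,PS=0
  L1 @0x2D[27] → 0x31007  P=1,RW=1,US=1,PS=0
  L2 @0x31[9] → 0x32003  P=1,RW=1,US=0,PS=0
  ⇒ fault: PROTECTION_VIOLATION  — 3 lookups
#3 VA=0x48221A081 (r,user):
  L0 @0x1C[18] → 0x36007  P=1,RW=1,US=1,PS=0
  L1 @0x36[17] → 0x37007  P=1,RW=1,US=1,PS=0
  L2 @0x37[26] → 0x38003  P=1,RW=1,US=0,PS=0
  ⇒ fault: PROTECTION_VIOLATION  — 3 lookups
#4 VA=0x240A0B91B (w,user):
  L0 @0x1C[9] → 0x39007  P=1,RW=1,US=1,PS=0
  L1 @0x39[5] → 0x3A007  P=1,RW=1,US=1,PS=0
  L2 @0x3A[11] → 0x3B003  P=1,RW=1,US=0,PS=0
  ⇒ fault: PROTECTION_VIOLATION  — 3 lookups
#5 VA=0x281E112E1 (r,kernel):
  L0 @0x1C[10] → 0x3F007  P=1,RW=1,US=1,PS=0
  L1 @0x3F[15] → 0x41007  P=1,RW=1,US=1,PS=0
  L2 @0x41[17] → 0x42007  P=1,RW=1,US=1,PS=0
  ✓ 0x422E1  — 3 lookups
#6 VA=0x581207F4B (w,user):
  L0 @0x1C[22] → 0x44007  P=1,RW=1,US=1,PS=0
  L1 @0x44[9] → 0x48007  P=1,RW=1,US=1,PS=0
  L2 @0x48[7] → 0x5F002  P=0,RW=1,US=0,PS=0
  ⇒ fault: PAGE_NOT_PRESENT  — 3 lookups

Entries read for #5: 3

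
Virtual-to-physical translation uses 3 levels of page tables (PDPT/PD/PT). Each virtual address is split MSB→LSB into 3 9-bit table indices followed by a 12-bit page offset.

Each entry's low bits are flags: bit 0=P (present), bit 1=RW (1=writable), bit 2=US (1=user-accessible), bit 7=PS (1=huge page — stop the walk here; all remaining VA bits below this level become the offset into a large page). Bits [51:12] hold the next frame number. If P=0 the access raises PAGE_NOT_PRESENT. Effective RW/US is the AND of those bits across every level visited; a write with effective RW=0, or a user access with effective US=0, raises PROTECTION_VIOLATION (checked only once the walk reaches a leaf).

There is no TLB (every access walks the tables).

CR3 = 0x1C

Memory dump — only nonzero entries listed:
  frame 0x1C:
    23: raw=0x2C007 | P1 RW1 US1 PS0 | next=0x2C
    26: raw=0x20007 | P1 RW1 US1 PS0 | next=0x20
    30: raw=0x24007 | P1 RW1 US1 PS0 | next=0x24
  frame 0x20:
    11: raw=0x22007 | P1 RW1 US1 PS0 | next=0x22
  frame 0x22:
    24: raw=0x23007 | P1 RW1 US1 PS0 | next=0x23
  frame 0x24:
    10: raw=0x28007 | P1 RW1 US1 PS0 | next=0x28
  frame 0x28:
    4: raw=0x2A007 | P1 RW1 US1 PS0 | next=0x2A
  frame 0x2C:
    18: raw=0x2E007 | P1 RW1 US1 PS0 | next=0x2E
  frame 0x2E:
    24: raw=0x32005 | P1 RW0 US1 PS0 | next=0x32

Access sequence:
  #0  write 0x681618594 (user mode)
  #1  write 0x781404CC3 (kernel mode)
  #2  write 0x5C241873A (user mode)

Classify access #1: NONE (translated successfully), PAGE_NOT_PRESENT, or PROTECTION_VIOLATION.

Trace:
#0 VA=0x681618594 (w,user):
  lvl0: tbl 0x1C, slot 26 ⇒ 0x20007 (P1/RW1/US1/PS0)
  lvl1: tbl 0x20, slot 11 ⇒ 0x22007 (P1/RW1/US1/PS0)
  lvl2: tbl 0x22, slot 24 ⇒ 0x23007 (P1/RW1/US1/PS0)
  ✓ 0x23594  — 3 lookups
#1 VA=0x781404CC3 (w,kernel):
  lvl0: tbl 0x1C, slot 30 ⇒ 0x24007 (P1/RW1/US1/PS0)
  lvl1: tbl 0x24, slot 10 ⇒ 0x28007 (P1/RW1/US1/PS0)
  lvl2: tbl 0x28, slot 4 ⇒ 0x2A007 (P1/RW1/US1/PS0)
  ✓ 0x2ACC3  — 3 lookups
#2 VA=0x5C241873A (w,user):
  lvl0: tbl 0x1C, slot 23 ⇒ 0x2C007 (P1/RW1/US1/PS0)
  lvl1: tbl 0x2C, slot 18 ⇒ 0x2E007 (P1/RW1/US1/PS0)
  lvl2: tbl 0x2E, slot 24 ⇒ 0x32005 (P1/RW0/US1/PS0)
  ⇒ fault: PROTECTION_VIOLATION  — 3 lookups

Access #1 fault: NONE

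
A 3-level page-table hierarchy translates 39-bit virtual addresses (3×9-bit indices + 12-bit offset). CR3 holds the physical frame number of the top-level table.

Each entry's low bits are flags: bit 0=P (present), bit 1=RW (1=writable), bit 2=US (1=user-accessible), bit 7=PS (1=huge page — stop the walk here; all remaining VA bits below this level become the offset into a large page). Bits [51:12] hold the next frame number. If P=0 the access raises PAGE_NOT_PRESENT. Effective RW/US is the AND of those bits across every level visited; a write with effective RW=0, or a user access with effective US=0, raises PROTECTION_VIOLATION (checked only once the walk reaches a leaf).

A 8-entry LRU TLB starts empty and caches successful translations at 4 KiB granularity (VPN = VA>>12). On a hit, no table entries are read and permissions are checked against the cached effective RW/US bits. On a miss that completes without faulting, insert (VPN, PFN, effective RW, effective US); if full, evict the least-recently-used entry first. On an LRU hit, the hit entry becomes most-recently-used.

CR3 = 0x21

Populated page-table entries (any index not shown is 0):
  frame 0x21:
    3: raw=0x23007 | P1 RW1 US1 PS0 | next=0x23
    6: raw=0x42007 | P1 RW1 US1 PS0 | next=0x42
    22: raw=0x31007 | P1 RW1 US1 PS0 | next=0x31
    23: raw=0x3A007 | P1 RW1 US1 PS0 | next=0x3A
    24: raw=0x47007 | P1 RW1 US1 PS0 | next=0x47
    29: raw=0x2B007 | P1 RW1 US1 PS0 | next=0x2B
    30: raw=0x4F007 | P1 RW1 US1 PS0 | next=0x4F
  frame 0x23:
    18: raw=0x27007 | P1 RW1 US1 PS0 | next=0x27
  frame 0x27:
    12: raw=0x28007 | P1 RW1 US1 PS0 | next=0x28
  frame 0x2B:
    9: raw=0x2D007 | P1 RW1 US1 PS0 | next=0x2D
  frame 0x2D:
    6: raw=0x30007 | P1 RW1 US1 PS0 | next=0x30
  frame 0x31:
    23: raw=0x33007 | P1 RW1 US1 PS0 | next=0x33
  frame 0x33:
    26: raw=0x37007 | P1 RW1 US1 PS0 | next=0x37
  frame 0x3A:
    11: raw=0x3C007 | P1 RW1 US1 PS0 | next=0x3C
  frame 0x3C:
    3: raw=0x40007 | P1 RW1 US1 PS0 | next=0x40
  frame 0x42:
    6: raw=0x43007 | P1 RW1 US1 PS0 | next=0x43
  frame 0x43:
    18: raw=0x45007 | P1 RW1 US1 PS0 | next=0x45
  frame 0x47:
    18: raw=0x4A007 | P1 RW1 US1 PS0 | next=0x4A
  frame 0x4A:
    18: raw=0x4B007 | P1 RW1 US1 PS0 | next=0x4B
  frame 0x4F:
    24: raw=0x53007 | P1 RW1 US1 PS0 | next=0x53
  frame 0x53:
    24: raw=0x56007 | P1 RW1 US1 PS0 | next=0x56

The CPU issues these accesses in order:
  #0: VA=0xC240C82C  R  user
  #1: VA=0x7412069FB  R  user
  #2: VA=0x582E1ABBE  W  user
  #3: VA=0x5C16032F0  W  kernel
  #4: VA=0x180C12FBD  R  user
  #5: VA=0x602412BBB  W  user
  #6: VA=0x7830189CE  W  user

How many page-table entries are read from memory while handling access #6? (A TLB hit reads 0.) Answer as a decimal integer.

Per-access translation:
#0 VA=0xC240C82C (r,user):
  [0] read 0x21 idx=3: raw=0x23007 flags P=1 W=1 U=1 S=0
  [1] read 0x23 idx=18: raw=0x27007 flags P=1 W=1 U=1 S=0
  [2] read 0x27 idx=12: raw=0x28007 flags P=1 W=1 U=1 S=0
  ⇒ phys 0x2882C  [3 reads]
#1 VA=0x7412069FB (r,user):
  [0] read 0x21 idx=29: raw=0x2B007 flags P=1 W=1 U=1 S=0
  [1] read 0x2B idx=9: raw=0x2D007 flags P=1 W=1 U=1 S=0
  [2] read 0x2D idx=6: raw=0x30007 flags P=1 W=1 U=1 S=0
  ⇒ phys 0x309FB  [3 reads]
#2 VA=0x582E1ABBE (w,user):
  [0] read 0x21 idx=22: raw=0x31007 flags P=1 W=1 U=1 S=0
  [1] read 0x31 idx=23: raw=0x33007 flags P=1 W=1 U=1 S=0
  [2] read 0x33 idx=26: raw=0x37007 flags P=1 W=1 U=1 S=0
  ⇒ phys 0x37BBE  [3 reads]
#3 VA=0x5C16032F0 (w,kernel):
  [0] read 0x21 idx=23: raw=0x3A007 flags P=1 W=1 U=1 S=0
  [1] read 0x3A idx=11: raw=0x3C007 flags P=1 W=1 U=1 S=0
  [2] read 0x3C idx=3: raw=0x40007 flags P=1 W=1 U=1 S=0
  ⇒ phys 0x402F0  [3 reads]
#4 VA=0x180C12FBD (r,user):
  [0] read 0x21 idx=6: raw=0x42007 flags P=1 W=1 U=1 S=0
  [1] read 0x42 idx=6: raw=0x43007 flags P=1 W=1 U=1 S=0
  [2] read 0x43 idx=18: raw=0x45007 flags P=1 W=1 U=1 S=0
  ⇒ phys 0x45FBD  [3 reads]
#5 VA=0x602412BBB (w,user):
  [0] read 0x21 idx=24: raw=0x47007 flags P=1 W=1 U=1 S=0
  [1] read 0x47 idx=18: raw=0x4A007 flags P=1 W=1 U=1 S=0
  [2] read 0x4A idx=18: raw=0x4B007 flags P=1 W=1 U=1 S=0
  ⇒ phys 0x4BBBB  [3 reads]
#6 VA=0x7830189CE (w,user):
  [0] read 0x21 idx=30: raw=0x4F007 flags P=1 W=1 U=1 S=0
  [1] read 0x4F idx=24: raw=0x53007 flags P=1 W=1 U=1 S=0
  [2] read 0x53 idx=24: raw=0x56007 flags P=1 W=1 U=1 S=0
  ⇒ phys 0x569CE  [3 reads]

Entries read for #6: 3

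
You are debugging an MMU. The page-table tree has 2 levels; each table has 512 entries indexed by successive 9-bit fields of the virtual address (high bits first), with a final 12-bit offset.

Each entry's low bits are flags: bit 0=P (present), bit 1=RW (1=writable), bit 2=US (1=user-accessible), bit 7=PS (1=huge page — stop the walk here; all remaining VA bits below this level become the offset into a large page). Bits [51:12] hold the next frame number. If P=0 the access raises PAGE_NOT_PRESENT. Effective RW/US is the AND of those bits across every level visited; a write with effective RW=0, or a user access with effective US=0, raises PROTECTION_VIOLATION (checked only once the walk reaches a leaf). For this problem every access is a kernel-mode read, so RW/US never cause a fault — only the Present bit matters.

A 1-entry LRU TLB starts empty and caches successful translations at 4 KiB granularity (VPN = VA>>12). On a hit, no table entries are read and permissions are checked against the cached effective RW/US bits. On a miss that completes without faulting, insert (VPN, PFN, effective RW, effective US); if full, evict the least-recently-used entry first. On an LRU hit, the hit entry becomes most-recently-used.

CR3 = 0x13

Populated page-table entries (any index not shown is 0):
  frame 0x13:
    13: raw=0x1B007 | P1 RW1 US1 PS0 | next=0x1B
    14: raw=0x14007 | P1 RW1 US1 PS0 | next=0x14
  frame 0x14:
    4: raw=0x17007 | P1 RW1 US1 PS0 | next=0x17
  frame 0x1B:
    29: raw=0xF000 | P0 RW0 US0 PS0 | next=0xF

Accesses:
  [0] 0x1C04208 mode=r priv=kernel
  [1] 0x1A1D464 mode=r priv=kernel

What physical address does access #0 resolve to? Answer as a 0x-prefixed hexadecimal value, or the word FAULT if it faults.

Per-access translation:
#0 VA=0x1C04208 (r,kernel):
  L0 @0x13[14] → 0x14007  P=1,RW=1,US=1,PS=0
  L1 @0x14[4] → 0x17007  P=1,RW=1,US=1,PS=0
  → PA=0x17208  (2 entries read)
#1 VA=0x1A1D464 (r,kernel):
  L0 @0x13[13] → 0x1B007  P=1,RW=1,US=1,PS=0
  L1 @0x1B[29] → 0xF000  P=0,RW=0,US=0,PS=0
  → PAGE_NOT_PRESENT  (2 entries read)

Access #0 PA: 0x17208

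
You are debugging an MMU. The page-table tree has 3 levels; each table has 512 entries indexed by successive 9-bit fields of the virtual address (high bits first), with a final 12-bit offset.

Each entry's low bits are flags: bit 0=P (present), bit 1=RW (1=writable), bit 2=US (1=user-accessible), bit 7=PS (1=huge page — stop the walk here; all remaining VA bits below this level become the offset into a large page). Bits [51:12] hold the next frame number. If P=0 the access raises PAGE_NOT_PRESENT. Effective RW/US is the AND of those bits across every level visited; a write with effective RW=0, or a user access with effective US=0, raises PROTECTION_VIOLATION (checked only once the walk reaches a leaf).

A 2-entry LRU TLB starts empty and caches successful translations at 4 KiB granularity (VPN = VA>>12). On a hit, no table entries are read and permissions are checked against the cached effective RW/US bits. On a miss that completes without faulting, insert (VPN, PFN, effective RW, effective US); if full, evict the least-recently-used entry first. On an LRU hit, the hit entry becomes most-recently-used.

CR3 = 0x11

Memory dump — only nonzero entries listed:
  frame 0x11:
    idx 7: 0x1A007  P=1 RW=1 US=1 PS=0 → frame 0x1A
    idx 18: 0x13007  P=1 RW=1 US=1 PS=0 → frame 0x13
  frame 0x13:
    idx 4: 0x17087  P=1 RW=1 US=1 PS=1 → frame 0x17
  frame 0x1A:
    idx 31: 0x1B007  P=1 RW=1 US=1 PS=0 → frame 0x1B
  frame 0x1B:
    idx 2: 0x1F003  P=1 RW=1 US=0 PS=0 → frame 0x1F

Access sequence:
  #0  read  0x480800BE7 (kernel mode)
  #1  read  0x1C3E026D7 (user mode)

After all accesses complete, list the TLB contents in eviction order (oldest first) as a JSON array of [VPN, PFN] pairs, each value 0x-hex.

Walk each access:
#0 VA=0x480800BE7 (r,kernel):
  [0] read 0x11 idx=18: raw=0x13007 flags P=1 W=1 U=1 S=0
  [1] read 0x13 idx=4: raw=0x17087 flags P=1 W=1 U=1 S=1
  ⇒ phys 0x17BE7 (huge @L1)  [2 reads]
#1 VA=0x1C3E026D7 (r,user):
  [0] read 0x11 idx=7: raw=0x1A007 flags P=1 W=1 U=1 S=0
  [1] read 0x1A idx=31: raw=0x1B007 flags P=1 W=1 U=1 S=0
  [2] read 0x1B idx=2: raw=0x1F003 flags P=1 W=1 U=0 S=0
  → PROTECTION_VIOLATION  (3 entries read)

TLB: [["0x480800", "0x17"]]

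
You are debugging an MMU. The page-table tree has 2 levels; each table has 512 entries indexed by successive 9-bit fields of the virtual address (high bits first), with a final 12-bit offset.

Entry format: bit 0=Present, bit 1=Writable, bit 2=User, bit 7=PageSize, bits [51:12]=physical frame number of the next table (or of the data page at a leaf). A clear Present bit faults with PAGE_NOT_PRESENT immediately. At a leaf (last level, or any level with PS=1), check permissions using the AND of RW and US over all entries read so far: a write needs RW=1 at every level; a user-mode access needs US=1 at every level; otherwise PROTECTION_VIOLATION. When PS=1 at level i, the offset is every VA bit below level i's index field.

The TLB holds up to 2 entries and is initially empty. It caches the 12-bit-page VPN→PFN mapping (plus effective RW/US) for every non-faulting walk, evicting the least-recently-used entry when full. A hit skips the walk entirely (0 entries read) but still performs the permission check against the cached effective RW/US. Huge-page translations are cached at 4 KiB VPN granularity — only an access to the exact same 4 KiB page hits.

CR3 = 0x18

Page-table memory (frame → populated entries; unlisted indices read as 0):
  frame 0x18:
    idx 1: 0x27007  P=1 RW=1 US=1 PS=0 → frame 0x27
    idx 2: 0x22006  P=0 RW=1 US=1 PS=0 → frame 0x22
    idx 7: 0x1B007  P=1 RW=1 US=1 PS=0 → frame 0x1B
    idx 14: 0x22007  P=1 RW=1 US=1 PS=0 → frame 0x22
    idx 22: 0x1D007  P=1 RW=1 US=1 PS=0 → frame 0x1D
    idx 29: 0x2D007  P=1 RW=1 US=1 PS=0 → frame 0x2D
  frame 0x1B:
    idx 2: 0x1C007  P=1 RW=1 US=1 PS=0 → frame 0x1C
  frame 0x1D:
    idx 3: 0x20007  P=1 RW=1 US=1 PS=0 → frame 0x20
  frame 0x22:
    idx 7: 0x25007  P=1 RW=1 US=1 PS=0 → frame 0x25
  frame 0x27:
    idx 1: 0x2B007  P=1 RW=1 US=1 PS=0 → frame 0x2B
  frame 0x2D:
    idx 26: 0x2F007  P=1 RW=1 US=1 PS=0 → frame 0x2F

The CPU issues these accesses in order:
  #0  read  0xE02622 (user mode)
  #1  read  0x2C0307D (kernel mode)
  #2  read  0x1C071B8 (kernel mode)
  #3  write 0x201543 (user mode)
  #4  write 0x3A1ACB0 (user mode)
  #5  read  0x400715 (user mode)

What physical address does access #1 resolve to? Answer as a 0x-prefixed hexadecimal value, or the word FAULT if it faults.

Trace:
#0 VA=0xE02622 (r,user):
  L0 @0x18[7] → 0x1B007  P=1,RW=1,US=1,PS=0
  L1 @0x1B[2] → 0x1C007  P=1,RW=1,US=1,PS=0
  ✓ 0x1C622  — 2 lookups
#1 VA=0x2C0307D (r,kernel):
  L0 @0x18[22] → 0x1D007  P=1,RW=1,US=1,PS=0
  L1 @0x1D[3] → 0x20007  P=1,RW=1,US=1,PS=0
  ✓ 0x2007D  — 2 lookups
#2 VA=0x1C071B8 (r,kernel):
  L0 @0x18[14] → 0x22007  P=1,RW=1,US=1,PS=0
  L1 @0x22[7] → 0x25007  P=1,RW=1,US=1,PS=0
  ✓ 0x251B8  — 2 lookups
#3 VA=0x201543 (w,user):
  L0 @0x18[1] → 0x27007  P=1,RW=1,US=1,PS=0
  L1 @0x27[1] → 0x2B007  P=1,RW=1,US=1,PS=0
  ✓ 0x2B543  — 2 lookups
#4 VA=0x3A1ACB0 (w,user):
  L0 @0x18[29] → 0x2D007  P=1,RW=1,US=1,PS=0
  L1 @0x2D[26] → 0x2F007  P=1,RW=1,US=1,PS=0
  ✓ 0x2FCB0  — 2 lookups
#5 VA=0x400715 (r,user):
  L0 @0x18[2] → 0x22006  P=0,RW=1,US=1,PS=0
  → PAGE_NOT_PRESENT  (1 entries read)

Access #1 PA: 0x2007D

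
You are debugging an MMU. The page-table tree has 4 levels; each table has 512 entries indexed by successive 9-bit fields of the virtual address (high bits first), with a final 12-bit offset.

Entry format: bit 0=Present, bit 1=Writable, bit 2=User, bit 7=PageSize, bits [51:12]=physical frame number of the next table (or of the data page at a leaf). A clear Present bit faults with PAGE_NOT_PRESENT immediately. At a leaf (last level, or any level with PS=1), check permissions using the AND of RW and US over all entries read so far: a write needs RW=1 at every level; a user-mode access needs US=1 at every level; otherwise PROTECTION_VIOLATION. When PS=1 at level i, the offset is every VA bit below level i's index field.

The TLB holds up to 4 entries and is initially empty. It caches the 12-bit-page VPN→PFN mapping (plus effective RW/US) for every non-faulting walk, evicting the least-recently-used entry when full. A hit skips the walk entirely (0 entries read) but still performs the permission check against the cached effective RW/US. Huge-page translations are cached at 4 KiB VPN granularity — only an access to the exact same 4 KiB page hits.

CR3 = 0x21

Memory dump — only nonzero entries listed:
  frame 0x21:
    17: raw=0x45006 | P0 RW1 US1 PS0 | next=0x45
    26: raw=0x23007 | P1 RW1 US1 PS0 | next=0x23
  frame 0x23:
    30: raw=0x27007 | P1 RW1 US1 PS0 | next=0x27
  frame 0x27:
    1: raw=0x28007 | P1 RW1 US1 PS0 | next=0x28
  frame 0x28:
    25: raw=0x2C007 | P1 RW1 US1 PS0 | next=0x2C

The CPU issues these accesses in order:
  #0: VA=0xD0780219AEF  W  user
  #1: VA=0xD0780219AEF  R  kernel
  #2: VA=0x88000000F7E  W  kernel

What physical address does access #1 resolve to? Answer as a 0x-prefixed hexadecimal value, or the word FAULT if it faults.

Per-access translation:
#0 VA=0xD0780219AEF (w,user):
  L0 @0x21[26] → 0x23007  P=1,RW=1,US=1,PS=0
  L1 @0x23[30] → 0x27007  P=1,RW=1,US=1,PS=0
  L2 @0x27[1] → 0x28007  P=1,RW=1,US=1,PS=0
  L3 @0x28[25] → 0x2C007  P=1,RW=1,US=1,PS=0
  ✓ 0x2CAEF  — 4 lookups
#1 VA=0xD0780219AEF (r,kernel):
  TLB hit vpn=0xD0780219 → PA=0x2CAEF
#2 VA=0x88000000F7E (w,kernel):
  L0 @0x21[17] → 0x45006  P=0,RW=1,US=1,PS=0
  → PAGE_NOT_PRESENT  (1 entries read)

Access #1 PA: 0x2CAEF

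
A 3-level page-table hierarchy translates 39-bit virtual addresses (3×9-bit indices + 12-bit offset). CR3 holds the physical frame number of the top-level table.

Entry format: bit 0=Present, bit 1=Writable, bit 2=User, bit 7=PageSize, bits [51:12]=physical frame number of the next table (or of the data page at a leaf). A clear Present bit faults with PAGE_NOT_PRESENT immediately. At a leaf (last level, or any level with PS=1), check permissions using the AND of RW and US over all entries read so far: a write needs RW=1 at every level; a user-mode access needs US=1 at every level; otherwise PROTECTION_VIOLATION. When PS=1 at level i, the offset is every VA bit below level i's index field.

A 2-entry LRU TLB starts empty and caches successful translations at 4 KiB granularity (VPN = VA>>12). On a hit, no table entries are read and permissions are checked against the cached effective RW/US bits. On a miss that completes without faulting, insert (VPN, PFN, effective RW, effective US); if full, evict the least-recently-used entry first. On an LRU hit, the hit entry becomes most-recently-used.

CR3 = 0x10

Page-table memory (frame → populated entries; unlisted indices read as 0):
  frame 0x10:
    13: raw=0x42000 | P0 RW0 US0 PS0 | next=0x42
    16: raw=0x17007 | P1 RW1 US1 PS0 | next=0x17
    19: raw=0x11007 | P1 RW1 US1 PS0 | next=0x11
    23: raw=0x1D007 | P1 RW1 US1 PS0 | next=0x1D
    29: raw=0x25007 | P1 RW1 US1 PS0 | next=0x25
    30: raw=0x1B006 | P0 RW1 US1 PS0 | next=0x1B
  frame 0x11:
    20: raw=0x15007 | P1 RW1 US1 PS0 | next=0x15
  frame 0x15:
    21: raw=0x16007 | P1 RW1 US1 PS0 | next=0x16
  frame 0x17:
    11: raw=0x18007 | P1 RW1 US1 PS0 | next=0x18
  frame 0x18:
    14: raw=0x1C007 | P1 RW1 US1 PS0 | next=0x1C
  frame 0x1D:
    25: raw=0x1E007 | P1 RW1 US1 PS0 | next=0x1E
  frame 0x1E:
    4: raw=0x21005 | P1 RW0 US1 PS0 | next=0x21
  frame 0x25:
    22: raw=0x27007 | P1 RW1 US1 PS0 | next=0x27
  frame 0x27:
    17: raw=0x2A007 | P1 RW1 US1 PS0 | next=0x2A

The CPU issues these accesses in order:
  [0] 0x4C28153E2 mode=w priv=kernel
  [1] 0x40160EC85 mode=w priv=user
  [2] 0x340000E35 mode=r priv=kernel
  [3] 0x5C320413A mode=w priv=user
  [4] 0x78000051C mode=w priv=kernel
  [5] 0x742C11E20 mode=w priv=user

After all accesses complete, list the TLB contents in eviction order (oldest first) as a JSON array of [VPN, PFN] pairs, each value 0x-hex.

Trace:
#0 VA=0x4C28153E2 (w,kernel):
  lvl0: tbl 0x10, slot 19 ⇒ 0x11007 (P1/RW1/US1/PS0)
  lvl1: tbl 0x11, slot 20 ⇒ 0x15007 (P1/RW1/US1/PS0)
  lvl2: tbl 0x15, slot 21 ⇒ 0x16007 (P1/RW1/US1/PS0)
  → PA=0x163E2  (3 entries read)
#1 VA=0x40160EC85 (w,user):
  lvl0: tbl 0x10, slot 16 ⇒ 0x17007 (P1/RW1/US1/PS0)
  lvl1: tbl 0x17, slot 11 ⇒ 0x18007 (P1/RW1/US1/PS0)
  lvl2: tbl 0x18, slot 14 ⇒ 0x1C007 (P1/RW1/US1/PS0)
  → PA=0x1CC85  (3 entries read)
#2 VA=0x340000E35 (r,kernel):
  lvl0: tbl 0x10, slot 13 ⇒ 0x42000 (P0/RW0/US0/PS0)
  ⇒ fault: PAGE_NOT_PRESENT  — 1 lookups
#3 VA=0x5C320413A (w,user):
  lvl0: tbl 0x10, slot 23 ⇒ 0x1D007 (P1/RW1/US1/PS0)
  lvl1: tbl 0x1D, slot 25 ⇒ 0x1E007 (P1/RW1/US1/PS0)
  lvl2: tbl 0x1E, slot 4 ⇒ 0x21005 (P1/RW0/US1/PS0)
  ⇒ fault: PROTECTION_VIOLATION  — 3 lookups
#4 VA=0x78000051C (w,kernel):
  lvl0: tbl 0x10, slot 30 ⇒ 0x1B006 (P0/RW1/US1/PS0)
  ⇒ fault: PAGE_NOT_PRESENT  — 1 lookups
#5 VA=0x742C11E20 (w,user):
  lvl0: tbl 0x10, slot 29 ⇒ 0x25007 (P1/RW1/US1/PS0)
  lvl1: tbl 0x25, slot 22 ⇒ 0x27007 (P1/RW1/US1/PS0)
  lvl2: tbl 0x27, slot 17 ⇒ 0x2A007 (P1/RW1/US1/PS0)
  → PA=0x2AE20  (3 entries read)

TLB: [["0x40160E", "0x1C"], ["0x742C11", "0x2A"]]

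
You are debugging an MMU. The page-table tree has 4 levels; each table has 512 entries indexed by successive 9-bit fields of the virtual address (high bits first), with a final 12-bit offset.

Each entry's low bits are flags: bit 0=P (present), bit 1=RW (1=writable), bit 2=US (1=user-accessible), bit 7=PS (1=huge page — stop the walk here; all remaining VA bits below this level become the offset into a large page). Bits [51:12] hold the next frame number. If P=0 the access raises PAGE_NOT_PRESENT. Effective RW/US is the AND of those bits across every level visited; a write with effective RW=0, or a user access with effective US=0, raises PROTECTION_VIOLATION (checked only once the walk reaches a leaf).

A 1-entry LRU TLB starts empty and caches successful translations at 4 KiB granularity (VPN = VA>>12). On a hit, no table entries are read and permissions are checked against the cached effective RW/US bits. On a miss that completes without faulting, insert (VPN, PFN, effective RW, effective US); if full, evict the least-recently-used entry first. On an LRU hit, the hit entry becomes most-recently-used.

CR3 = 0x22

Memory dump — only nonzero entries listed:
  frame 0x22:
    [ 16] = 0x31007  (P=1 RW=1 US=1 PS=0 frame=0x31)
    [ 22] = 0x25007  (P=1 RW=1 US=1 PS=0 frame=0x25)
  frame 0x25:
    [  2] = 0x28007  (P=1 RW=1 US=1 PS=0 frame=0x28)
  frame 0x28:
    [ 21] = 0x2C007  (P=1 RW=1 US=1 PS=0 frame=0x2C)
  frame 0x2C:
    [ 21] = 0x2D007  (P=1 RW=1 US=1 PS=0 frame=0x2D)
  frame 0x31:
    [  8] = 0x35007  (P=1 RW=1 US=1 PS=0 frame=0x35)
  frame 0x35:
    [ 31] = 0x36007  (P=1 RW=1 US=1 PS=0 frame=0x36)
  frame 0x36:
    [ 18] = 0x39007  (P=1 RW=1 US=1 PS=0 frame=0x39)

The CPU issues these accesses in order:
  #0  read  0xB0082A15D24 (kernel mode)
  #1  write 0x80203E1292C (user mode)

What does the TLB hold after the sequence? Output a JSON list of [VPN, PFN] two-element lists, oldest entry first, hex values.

Walk each access:
#0 VA=0xB0082A15D24 (r,kernel):
  [0] read 0x22 idx=22: raw=0x25007 flags P=1 W=1 U=1 S=0
  [1] read 0x25 idx=2: raw=0x28007 flags P=1 W=1 U=1 S=0
  [2] read 0x28 idx=21: raw=0x2C007 flags P=1 W=1 U=1 S=0
  [3] read 0x2C idx=21: raw=0x2D007 flags P=1 W=1 U=1 S=0
  → PA=0x2DD24  (4 entries read)
#1 VA=0x80203E1292C (w,user):
  [0] read 0x22 idx=16: raw=0x31007 flags P=1 W=1 U=1 S=0
  [1] read 0x31 idx=8: raw=0x35007 flags P=1 W=1 U=1 S=0
  [2] read 0x35 idx=31: raw=0x36007 flags P=1 W=1 U=1 S=0
  [3] read 0x36 idx=18: raw=0x39007 flags P=1 W=1 U=1 S=0
  → PA=0x3992C  (4 entries read)

TLB: [["0x80203E12", "0x39"]]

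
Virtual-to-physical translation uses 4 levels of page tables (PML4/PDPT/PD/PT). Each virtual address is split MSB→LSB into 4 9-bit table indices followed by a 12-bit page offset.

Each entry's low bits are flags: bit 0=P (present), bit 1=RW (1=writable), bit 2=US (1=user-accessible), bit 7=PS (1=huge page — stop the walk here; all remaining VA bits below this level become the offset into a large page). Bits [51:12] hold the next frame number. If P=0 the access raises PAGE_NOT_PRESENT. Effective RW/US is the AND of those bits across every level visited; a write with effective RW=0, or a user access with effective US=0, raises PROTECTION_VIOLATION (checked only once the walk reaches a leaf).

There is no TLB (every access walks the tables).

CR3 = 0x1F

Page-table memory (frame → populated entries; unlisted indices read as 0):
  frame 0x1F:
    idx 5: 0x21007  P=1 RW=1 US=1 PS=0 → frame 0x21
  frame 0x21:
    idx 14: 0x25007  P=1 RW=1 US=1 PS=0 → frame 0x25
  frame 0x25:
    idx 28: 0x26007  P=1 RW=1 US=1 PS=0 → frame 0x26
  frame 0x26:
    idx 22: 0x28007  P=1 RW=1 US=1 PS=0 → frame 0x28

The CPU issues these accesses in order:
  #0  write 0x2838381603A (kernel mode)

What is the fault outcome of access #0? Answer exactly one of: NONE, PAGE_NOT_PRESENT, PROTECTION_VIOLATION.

Walk each access:
#0 VA=0x2838381603A (w,kernel):
  L0: frame=0x1F idx=5 entry=0x21007 [P=1 RW=1 US=1 PS=0]
  L1: frame=0x21 idx=14 entry=0x25007 [P=1 RW=1 US=1 PS=0]
  L2: frame=0x25 idx=28 entry=0x26007 [P=1 RW=1 US=1 PS=0]
  L3: frame=0x26 idx=22 entry=0x28007 [P=1 RW=1 US=1 PS=0]
  ✓ 0x2803A  — 4 lookups

Access #0 fault: NONE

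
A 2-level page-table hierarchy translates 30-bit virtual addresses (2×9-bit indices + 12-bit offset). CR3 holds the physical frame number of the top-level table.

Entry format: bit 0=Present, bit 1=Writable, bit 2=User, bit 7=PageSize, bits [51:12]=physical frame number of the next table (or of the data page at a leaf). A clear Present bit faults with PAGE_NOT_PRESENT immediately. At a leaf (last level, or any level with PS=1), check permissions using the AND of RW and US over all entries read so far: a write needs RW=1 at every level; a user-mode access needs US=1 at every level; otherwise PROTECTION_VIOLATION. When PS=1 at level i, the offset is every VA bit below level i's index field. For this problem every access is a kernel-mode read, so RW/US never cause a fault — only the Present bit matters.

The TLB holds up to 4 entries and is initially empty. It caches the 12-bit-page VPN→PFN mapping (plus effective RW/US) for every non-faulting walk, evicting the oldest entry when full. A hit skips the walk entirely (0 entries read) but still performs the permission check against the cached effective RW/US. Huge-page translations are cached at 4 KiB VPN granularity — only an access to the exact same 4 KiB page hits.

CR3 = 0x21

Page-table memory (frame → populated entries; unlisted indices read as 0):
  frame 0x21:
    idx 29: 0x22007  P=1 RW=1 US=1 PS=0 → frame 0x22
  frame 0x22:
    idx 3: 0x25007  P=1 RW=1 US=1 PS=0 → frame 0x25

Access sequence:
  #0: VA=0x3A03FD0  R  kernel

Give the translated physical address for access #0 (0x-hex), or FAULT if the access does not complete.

Trace:
#0 VA=0x3A03FD0 (r,kernel):
  lvl0: tbl 0x21, slot 29 ⇒ 0x22007 (P1/RW1/US1/PS0)
  lvl1: tbl 0x22, slot 3 ⇒ 0x25007 (P1/RW1/US1/PS0)
  → PA=0x25FD0  (2 entries read)

Access #0 PA: 0x25FD0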